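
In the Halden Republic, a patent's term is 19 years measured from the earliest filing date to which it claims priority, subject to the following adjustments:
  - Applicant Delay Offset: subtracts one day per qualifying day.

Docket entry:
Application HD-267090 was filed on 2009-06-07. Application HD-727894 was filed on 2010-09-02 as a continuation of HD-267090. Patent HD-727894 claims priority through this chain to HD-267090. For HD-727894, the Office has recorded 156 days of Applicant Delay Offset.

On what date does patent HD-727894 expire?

Earliest priority filing: 7 June 2009.
Base term: 7 June 2009 + 19 years → 7 June 2028.
Applicant Delay Offset: −156 days → 3 January 2028.

2028-01-03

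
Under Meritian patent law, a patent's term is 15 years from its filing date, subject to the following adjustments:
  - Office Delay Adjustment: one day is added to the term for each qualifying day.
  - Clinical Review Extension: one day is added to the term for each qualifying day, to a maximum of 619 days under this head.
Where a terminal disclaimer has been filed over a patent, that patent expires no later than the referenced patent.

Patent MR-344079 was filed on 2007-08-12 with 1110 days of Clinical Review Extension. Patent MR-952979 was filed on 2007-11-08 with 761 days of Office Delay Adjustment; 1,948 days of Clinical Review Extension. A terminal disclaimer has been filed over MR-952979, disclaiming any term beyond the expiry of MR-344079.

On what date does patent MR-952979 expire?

Natural term of MR-952979:
  Base: filing + 15 years → 8 November 2022.
  Office Delay Adjustment: +761 days → 8 December 2024.
  Clinical Review Extension: 1948 days claimed exceeds the 619-day cap, so +619 days → 19 August 2026.
Expiry of referenced patent MR-344079:
  Base: filing + 15 years → 12 August 2022.
  Clinical Review Extension: 1110 days claimed exceeds the 619-day cap, so +619 days → 22 April 2024.
Terminal disclaimer: MR-952979 expires on the earlier of 19 August 2026 and 22 April 2024.

April 22, 2024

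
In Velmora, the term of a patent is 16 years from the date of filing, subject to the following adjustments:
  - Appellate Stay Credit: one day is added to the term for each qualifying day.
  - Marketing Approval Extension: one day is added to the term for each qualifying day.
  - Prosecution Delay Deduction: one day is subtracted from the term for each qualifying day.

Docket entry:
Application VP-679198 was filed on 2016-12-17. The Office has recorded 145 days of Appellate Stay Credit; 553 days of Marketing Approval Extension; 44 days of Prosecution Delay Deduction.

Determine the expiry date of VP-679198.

October 2, 2034

Base term: filing date + 16 years → 17 December 2032.
Appellate Stay Credit: +145 days → 11 May 2033.
Marketing Approval Extension: +553 days → 15 November 2034.
Prosecution Delay Deduction: −44 days → 2 October 2034.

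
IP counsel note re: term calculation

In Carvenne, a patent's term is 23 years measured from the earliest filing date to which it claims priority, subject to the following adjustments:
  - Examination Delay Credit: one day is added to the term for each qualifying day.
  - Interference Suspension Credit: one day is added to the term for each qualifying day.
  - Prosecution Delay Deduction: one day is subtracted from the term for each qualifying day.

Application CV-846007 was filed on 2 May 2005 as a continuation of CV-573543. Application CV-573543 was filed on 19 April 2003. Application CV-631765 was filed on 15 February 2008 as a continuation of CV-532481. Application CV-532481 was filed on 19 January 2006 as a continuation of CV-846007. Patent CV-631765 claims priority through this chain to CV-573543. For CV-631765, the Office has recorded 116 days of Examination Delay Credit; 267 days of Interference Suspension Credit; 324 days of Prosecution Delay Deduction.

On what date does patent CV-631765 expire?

June 17, 2026

Earliest priority filing: 19 April 2003.
Base term: 19 April 2003 + 23 years → 19 April 2026.
Examination Delay Credit: +116 days → 13 August 2026.
Interference Suspension Credit: +267 days → 7 May 2027.
Prosecution Delay Deduction: −324 days → 17 June 2026.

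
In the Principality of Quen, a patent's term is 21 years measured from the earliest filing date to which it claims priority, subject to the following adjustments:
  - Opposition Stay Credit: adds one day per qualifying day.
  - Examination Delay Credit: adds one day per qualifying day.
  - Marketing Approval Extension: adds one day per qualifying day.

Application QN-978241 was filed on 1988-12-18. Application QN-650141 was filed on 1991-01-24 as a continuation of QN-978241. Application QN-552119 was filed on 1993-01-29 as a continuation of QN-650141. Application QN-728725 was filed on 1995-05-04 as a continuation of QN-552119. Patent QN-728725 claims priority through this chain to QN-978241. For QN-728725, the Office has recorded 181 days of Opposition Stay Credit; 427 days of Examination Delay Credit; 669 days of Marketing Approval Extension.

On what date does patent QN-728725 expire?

Earliest priority filing: 18 December 1988.
Base term: 18 December 1988 + 21 years → 18 December 2009.
Opposition Stay Credit: +181 days → 17 June 2010.
Examination Delay Credit: +427 days → 18 August 2011.
Marketing Approval Extension: +669 days → 17 June 2013.

June 17, 2013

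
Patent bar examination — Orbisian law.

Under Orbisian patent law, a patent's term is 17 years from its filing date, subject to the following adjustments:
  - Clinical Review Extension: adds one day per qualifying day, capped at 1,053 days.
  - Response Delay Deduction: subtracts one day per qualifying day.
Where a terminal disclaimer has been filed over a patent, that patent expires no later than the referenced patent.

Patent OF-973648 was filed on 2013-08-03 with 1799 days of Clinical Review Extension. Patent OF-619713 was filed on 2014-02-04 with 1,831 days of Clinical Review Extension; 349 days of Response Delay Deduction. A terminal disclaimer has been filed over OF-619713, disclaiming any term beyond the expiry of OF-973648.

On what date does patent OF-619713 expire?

Natural term of OF-619713:
  Base: filing + 17 years → 4 February 2031.
  Clinical Review Extension: 1831 days claimed exceeds the 1053-day cap, so +1053 days → 23 December 2033.
  Response Delay Deduction: −349 days → 8 January 2033.
Expiry of referenced patent OF-973648:
  Base: filing + 17 years → 3 August 2030.
  Clinical Review Extension: 1799 days claimed exceeds the 1053-day cap, so +1053 days → 21 June 2033.
Terminal disclaimer: OF-619713 expires on the earlier of 8 January 2033 and 21 June 2033.

2033-01-08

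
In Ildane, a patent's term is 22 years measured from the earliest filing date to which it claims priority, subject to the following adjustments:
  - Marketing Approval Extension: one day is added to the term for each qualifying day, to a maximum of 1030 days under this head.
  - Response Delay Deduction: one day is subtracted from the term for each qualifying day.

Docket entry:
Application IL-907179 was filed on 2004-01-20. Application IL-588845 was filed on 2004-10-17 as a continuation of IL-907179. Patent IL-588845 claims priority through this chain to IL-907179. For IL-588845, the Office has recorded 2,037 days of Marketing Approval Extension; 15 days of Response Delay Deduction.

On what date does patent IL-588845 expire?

Earliest priority filing: 20 January 2004.
Base term: 20 January 2004 + 22 years → 20 January 2026.
Marketing Approval Extension: 2037 days claimed exceeds the 1030-day cap, so +1030 days → 15 November 2028.
Response Delay Deduction: −15 days → 31 October 2028.

2028-10-31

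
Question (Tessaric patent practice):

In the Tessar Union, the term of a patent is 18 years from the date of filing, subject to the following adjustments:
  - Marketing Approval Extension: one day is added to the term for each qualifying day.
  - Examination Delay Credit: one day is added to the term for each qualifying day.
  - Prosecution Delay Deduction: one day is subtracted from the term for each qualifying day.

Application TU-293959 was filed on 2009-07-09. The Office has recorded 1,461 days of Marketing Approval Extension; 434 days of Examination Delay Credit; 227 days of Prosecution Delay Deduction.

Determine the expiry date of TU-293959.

Base term: filing date + 18 years → 9 July 2027.
Marketing Approval Extension: +1461 days → 9 July 2031.
Examination Delay Credit: +434 days → 15 September 2032.
Prosecution Delay Deduction: −227 days → 1 February 2032.

February 1, 2032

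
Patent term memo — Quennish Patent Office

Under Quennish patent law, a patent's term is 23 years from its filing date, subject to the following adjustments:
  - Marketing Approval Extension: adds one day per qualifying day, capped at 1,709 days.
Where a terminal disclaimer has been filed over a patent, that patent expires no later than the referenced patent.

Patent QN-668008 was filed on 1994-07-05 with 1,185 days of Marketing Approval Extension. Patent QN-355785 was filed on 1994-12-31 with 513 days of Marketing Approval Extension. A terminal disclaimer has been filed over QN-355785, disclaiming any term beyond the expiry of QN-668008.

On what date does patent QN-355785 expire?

2019-05-28

Natural term of QN-355785:
  Base: filing + 23 years → 31 December 2017.
  Marketing Approval Extension: 513 days (within the 1709-day cap) → +513 days → 28 May 2019.
Expiry of referenced patent QN-668008:
  Base: filing + 23 years → 5 July 2017.
  Marketing Approval Extension: 1185 days (within the 1709-day cap) → +1185 days → 2 October 2020.
Terminal disclaimer: QN-355785 expires on the earlier of 28 May 2019 and 2 October 2020.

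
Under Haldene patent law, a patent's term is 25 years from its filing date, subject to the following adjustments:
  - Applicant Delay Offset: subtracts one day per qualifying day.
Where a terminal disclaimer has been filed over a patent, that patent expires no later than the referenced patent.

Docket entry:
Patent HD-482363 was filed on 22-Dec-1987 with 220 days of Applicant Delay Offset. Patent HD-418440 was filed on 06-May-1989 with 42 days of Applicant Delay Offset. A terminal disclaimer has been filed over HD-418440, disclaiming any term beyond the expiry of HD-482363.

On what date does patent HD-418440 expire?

2012-05-16

Natural term of HD-418440:
  Base: filing + 25 years → 6 May 2014.
  Applicant Delay Offset: −42 days → 25 March 2014.
Expiry of referenced patent HD-482363:
  Base: filing + 25 years → 22 December 2012.
  Applicant Delay Offset: −220 days → 16 May 2012.
Terminal disclaimer: HD-418440 expires on the earlier of 25 March 2014 and 16 May 2012.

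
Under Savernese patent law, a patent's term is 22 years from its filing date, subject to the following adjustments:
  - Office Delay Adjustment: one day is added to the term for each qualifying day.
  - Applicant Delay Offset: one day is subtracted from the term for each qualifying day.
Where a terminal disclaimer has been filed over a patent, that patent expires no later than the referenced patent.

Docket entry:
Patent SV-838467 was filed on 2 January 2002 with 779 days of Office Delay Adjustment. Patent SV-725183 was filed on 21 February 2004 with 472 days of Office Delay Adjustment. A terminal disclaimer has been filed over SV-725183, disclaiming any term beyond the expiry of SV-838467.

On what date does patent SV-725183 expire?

Natural term of SV-725183:
  Base: filing + 22 years → 21 February 2026.
  Office Delay Adjustment: +472 days → 8 June 2027.
Expiry of referenced patent SV-838467:
  Base: filing + 22 years → 2 January 2024.
  Office Delay Adjustment: +779 days → 19 February 2026.
Terminal disclaimer: SV-725183 expires on the earlier of 8 June 2027 and 19 February 2026.

February 19, 2026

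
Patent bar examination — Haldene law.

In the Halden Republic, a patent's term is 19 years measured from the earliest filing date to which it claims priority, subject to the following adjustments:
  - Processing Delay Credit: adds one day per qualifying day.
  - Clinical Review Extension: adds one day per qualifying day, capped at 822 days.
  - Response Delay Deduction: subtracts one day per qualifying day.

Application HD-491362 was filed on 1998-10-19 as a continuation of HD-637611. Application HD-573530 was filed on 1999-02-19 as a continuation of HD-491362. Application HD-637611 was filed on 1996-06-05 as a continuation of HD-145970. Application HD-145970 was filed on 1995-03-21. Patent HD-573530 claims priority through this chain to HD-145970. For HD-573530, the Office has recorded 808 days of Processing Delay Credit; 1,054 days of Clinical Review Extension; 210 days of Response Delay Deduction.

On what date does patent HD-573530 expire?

2018-02-08

Earliest priority filing: 21 March 1995.
Base term: 21 March 1995 + 19 years → 21 March 2014.
Processing Delay Credit: +808 days → 6 June 2016.
Clinical Review Extension: 1054 days claimed exceeds the 822-day cap, so +822 days → 6 September 2018.
Response Delay Deduction: −210 days → 8 February 2018.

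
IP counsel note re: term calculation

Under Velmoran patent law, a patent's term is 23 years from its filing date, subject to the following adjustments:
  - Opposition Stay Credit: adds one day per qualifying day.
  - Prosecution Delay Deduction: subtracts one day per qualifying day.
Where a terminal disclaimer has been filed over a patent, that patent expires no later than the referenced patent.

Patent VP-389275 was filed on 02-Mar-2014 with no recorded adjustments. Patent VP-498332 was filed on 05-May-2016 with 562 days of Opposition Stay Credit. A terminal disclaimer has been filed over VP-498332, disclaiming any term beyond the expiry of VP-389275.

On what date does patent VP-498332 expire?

Natural term of VP-498332:
  Base: filing + 23 years → 5 May 2039.
  Opposition Stay Credit: +562 days → 17 November 2040.
Expiry of referenced patent VP-389275:
  Base: filing + 23 years → 2 March 2037.
Terminal disclaimer: VP-498332 expires on the earlier of 17 November 2040 and 2 March 2037.

2037-03-02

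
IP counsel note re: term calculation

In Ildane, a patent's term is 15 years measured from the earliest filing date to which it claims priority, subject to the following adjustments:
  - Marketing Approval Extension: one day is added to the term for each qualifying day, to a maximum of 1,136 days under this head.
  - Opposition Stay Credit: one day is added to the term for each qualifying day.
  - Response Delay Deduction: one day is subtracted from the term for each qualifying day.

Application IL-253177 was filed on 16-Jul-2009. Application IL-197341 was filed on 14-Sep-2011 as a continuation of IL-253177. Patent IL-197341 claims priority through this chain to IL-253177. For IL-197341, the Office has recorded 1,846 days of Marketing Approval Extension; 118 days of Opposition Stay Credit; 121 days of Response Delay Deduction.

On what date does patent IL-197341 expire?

Earliest priority filing: 16 July 2009.
Base term: 16 July 2009 + 15 years → 16 July 2024.
Marketing Approval Extension: 1846 days claimed exceeds the 1136-day cap, so +1136 days → 26 August 2027.
Opposition Stay Credit: +118 days → 22 December 2027.
Response Delay Deduction: −121 days → 23 August 2027.

2027-08-23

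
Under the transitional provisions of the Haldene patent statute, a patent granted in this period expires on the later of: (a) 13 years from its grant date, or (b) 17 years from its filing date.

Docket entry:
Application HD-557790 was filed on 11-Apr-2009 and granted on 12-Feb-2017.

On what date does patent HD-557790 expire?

(a) grant + 13 years → 12 February 2030.
(b) filing + 17 years → 11 April 2026.
Later of the two: 12 February 2030.

February 12, 2030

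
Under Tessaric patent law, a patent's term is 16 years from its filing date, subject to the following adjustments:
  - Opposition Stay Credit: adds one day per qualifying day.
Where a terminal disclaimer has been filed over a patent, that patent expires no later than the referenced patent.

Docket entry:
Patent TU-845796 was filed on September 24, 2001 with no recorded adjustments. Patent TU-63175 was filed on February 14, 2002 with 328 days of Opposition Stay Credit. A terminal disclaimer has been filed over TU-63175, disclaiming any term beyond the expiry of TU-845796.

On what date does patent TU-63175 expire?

Natural term of TU-63175:
  Base: filing + 16 years → 14 February 2018.
  Opposition Stay Credit: +328 days → 8 January 2019.
Expiry of referenced patent TU-845796:
  Base: filing + 16 years → 24 September 2017.
Terminal disclaimer: TU-63175 expires on the earlier of 8 January 2019 and 24 September 2017.

September 24, 2017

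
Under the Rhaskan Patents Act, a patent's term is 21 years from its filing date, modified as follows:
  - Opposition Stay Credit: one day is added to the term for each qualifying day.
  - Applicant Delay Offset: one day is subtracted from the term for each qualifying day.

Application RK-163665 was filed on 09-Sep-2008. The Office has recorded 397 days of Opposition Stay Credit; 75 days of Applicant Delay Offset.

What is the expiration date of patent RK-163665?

Base term: filing date + 21 years → 9 September 2029.
Opposition Stay Credit: +397 days → 11 October 2030.
Applicant Delay Offset: −75 days → 28 July 2030.

July 28, 2030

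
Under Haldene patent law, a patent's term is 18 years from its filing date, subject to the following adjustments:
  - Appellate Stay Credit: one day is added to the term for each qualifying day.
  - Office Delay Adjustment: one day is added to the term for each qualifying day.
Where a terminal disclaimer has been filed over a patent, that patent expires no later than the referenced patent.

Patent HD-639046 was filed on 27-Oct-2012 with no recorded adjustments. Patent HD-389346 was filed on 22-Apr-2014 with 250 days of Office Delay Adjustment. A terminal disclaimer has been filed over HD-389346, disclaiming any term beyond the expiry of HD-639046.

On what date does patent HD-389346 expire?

Natural term of HD-389346:
  Base: filing + 18 years → 22 April 2032.
  Office Delay Adjustment: +250 days → 28 December 2032.
Expiry of referenced patent HD-639046:
  Base: filing + 18 years → 27 October 2030.
Terminal disclaimer: HD-389346 expires on the earlier of 28 December 2032 and 27 October 2030.

October 27, 2030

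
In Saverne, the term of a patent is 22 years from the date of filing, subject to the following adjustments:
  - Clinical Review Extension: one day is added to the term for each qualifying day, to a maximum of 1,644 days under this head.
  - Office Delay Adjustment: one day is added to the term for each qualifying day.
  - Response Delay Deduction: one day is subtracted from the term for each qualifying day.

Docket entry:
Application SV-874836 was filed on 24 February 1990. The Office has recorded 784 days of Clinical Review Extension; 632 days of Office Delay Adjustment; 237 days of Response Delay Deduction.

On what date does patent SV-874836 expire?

May 18, 2015

Base term: filing date + 22 years → 24 February 2012.
Clinical Review Extension: 784 days (within the 1644-day cap) → +784 days → 18 April 2014.
Office Delay Adjustment: +632 days → 10 January 2016.
Response Delay Deduction: −237 days → 18 May 2015.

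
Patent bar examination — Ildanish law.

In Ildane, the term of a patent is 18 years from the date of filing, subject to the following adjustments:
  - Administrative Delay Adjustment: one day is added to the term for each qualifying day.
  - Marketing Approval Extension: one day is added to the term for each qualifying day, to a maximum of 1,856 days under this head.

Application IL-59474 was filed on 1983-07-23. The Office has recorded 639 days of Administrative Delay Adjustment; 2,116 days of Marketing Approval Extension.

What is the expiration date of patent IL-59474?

Base term: filing date + 18 years → 23 July 2001.
Administrative Delay Adjustment: +639 days → 23 April 2003.
Marketing Approval Extension: 2116 days claimed exceeds the 1856-day cap, so +1856 days → 22 May 2008.

2008-05-22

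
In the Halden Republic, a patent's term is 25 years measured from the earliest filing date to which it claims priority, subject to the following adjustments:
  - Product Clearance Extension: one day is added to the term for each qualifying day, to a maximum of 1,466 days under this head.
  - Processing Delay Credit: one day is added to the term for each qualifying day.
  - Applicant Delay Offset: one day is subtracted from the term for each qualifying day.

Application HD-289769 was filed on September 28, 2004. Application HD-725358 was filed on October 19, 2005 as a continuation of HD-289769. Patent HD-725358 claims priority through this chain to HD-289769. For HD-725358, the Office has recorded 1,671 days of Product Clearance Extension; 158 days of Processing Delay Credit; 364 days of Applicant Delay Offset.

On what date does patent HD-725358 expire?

March 11, 2033

Earliest priority filing: 28 September 2004.
Base term: 28 September 2004 + 25 years → 28 September 2029.
Product Clearance Extension: 1671 days claimed exceeds the 1466-day cap, so +1466 days → 3 October 2033.
Processing Delay Credit: +158 days → 10 March 2034.
Applicant Delay Offset: −364 days → 11 March 2033.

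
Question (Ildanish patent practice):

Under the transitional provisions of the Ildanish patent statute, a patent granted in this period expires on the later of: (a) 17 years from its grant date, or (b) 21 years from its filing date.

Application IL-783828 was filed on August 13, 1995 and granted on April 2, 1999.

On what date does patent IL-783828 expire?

(a) grant + 17 years → 2 April 2016.
(b) filing + 21 years → 13 August 2016.
Later of the two: 13 August 2016.

August 13, 2016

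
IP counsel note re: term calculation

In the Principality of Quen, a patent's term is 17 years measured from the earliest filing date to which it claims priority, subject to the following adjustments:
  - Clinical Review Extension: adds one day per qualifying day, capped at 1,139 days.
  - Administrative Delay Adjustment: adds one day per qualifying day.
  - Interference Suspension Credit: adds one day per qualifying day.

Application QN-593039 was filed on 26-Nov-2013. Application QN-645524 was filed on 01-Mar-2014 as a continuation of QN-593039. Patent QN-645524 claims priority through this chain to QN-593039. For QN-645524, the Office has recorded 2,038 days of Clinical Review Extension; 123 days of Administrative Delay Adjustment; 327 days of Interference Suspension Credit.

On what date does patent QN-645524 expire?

Earliest priority filing: 26 November 2013.
Base term: 26 November 2013 + 17 years → 26 November 2030.
Clinical Review Extension: 2038 days claimed exceeds the 1139-day cap, so +1139 days → 8 January 2034.
Administrative Delay Adjustment: +123 days → 11 May 2034.
Interference Suspension Credit: +327 days → 3 April 2035.

2035-04-03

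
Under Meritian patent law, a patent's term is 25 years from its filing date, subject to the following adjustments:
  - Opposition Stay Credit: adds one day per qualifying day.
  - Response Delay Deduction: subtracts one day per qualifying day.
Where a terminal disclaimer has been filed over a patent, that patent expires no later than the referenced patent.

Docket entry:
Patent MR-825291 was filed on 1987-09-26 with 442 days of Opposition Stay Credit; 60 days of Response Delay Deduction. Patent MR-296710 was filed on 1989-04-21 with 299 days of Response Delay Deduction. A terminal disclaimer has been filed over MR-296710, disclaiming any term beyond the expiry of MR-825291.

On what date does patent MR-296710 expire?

2013-06-26

Natural term of MR-296710:
  Base: filing + 25 years → 21 April 2014.
  Response Delay Deduction: −299 days → 26 June 2013.
Expiry of referenced patent MR-825291:
  Base: filing + 25 years → 26 September 2012.
  Opposition Stay Credit: +442 days → 12 December 2013.
  Response Delay Deduction: −60 days → 13 October 2013.
Terminal disclaimer: MR-296710 expires on the earlier of 26 June 2013 and 13 October 2013.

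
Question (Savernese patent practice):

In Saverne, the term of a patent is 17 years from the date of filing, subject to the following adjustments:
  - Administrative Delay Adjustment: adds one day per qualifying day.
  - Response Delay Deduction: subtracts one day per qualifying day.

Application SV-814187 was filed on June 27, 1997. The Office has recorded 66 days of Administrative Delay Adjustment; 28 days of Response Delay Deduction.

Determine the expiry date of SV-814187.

Base term: filing date + 17 years → 27 June 2014.
Administrative Delay Adjustment: +66 days → 1 September 2014.
Response Delay Deduction: −28 days → 4 August 2014.

2014-08-04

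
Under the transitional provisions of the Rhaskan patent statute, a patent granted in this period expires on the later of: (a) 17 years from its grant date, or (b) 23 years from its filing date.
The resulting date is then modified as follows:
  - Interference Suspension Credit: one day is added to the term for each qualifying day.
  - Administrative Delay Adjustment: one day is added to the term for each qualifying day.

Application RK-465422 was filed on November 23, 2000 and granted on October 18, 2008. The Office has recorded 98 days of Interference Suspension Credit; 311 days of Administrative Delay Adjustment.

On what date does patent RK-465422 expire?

(a) grant + 17 years → 18 October 2025.
(b) filing + 23 years → 23 November 2023.
Later of the two: 18 October 2025.
Interference Suspension Credit: +98 days → 24 January 2026.
Administrative Delay Adjustment: +311 days → 1 December 2026.

December 1, 2026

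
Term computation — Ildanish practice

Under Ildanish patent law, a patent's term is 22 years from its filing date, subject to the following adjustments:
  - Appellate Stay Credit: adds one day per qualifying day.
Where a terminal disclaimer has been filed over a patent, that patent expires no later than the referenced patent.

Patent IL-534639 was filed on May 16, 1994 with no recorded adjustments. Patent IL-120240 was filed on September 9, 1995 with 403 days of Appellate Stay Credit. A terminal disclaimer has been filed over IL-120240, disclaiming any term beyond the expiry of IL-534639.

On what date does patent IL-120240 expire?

May 16, 2016

Natural term of IL-120240:
  Base: filing + 22 years → 9 September 2017.
  Appellate Stay Credit: +403 days → 17 October 2018.
Expiry of referenced patent IL-534639:
  Base: filing + 22 years → 16 May 2016.
Terminal disclaimer: IL-120240 expires on the earlier of 17 October 2018 and 16 May 2016.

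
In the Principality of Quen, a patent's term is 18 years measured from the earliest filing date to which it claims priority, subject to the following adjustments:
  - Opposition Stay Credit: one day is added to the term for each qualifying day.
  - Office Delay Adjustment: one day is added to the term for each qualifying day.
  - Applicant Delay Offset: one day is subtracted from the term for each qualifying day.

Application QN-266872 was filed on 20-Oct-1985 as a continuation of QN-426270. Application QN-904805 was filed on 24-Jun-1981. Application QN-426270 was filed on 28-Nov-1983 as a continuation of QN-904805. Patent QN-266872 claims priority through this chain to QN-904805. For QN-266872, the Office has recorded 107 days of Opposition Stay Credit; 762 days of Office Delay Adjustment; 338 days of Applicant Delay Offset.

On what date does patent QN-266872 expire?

Earliest priority filing: 24 June 1981.
Base term: 24 June 1981 + 18 years → 24 June 1999.
Opposition Stay Credit: +107 days → 9 October 1999.
Office Delay Adjustment: +762 days → 9 November 2001.
Applicant Delay Offset: −338 days → 6 December 2000.

December 6, 2000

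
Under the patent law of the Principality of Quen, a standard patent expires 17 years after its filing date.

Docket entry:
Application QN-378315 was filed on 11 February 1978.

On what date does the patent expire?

Filing date + 17 years → 11 February 1995.

February 11, 1995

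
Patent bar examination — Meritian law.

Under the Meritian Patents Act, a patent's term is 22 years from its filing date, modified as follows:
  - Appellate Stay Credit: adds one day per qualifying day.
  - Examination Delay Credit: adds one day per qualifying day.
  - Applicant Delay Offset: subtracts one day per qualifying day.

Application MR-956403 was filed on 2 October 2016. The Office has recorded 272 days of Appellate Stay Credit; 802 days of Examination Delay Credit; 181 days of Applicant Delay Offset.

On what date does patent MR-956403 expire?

March 13, 2041

Base term: filing date + 22 years → 2 October 2038.
Appellate Stay Credit: +272 days → 1 July 2039.
Examination Delay Credit: +802 days → 10 September 2041.
Applicant Delay Offset: −181 days → 13 March 2041.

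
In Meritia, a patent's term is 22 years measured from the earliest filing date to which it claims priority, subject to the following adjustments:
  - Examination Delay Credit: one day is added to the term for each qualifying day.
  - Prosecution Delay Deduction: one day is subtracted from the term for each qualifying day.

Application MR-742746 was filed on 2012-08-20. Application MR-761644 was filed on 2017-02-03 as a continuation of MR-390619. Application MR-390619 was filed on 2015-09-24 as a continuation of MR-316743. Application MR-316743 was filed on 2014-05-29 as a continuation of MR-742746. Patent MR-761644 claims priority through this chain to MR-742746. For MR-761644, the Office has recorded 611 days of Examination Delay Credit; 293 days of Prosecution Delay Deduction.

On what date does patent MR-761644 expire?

2035-07-04

Earliest priority filing: 20 August 2012.
Base term: 20 August 2012 + 22 years → 20 August 2034.
Examination Delay Credit: +611 days → 22 April 2036.
Prosecution Delay Deduction: −293 days → 4 July 2035.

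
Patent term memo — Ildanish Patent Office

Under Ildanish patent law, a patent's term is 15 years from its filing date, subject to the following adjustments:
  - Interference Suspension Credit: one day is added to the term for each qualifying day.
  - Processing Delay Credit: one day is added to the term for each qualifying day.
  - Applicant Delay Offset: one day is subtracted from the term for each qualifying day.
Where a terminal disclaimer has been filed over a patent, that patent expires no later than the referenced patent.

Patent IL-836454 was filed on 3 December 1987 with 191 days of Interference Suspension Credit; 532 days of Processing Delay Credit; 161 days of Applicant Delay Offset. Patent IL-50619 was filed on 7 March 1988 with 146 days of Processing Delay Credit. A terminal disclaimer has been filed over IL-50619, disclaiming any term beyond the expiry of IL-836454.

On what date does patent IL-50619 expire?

Natural term of IL-50619:
  Base: filing + 15 years → 7 March 2003.
  Processing Delay Credit: +146 days → 31 July 2003.
Expiry of referenced patent IL-836454:
  Base: filing + 15 years → 3 December 2002.
  Interference Suspension Credit: +191 days → 12 June 2003.
  Processing Delay Credit: +532 days → 25 November 2004.
  Applicant Delay Offset: −161 days → 17 June 2004.
Terminal disclaimer: IL-50619 expires on the earlier of 31 July 2003 and 17 June 2004.

2003-07-31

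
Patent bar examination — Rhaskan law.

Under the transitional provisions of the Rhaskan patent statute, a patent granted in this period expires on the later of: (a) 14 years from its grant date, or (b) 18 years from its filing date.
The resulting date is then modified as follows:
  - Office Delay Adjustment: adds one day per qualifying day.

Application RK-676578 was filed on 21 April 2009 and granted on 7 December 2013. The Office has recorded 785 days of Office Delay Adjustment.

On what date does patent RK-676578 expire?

2030-01-30

(a) grant + 14 years → 7 December 2027.
(b) filing + 18 years → 21 April 2027.
Later of the two: 7 December 2027.
Office Delay Adjustment: +785 days → 30 January 2030.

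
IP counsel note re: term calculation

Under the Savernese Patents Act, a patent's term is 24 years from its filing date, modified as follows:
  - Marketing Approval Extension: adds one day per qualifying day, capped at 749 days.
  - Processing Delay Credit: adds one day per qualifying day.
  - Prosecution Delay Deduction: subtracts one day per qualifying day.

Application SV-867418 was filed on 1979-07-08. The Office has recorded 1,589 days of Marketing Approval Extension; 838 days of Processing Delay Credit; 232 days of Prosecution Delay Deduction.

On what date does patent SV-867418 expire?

2007-03-24

Base term: filing date + 24 years → 8 July 2003.
Marketing Approval Extension: 1589 days claimed exceeds the 749-day cap, so +749 days → 26 July 2005.
Processing Delay Credit: +838 days → 11 November 2007.
Prosecution Delay Deduction: −232 days → 24 March 2007.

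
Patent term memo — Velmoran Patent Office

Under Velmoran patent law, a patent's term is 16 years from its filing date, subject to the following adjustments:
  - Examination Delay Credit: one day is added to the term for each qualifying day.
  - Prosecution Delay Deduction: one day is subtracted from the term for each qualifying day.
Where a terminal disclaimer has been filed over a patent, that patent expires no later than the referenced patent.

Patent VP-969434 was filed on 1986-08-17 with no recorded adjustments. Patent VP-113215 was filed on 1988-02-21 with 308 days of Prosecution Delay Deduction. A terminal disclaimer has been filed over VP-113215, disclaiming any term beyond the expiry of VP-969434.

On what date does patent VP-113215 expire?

Natural term of VP-113215:
  Base: filing + 16 years → 21 February 2004.
  Prosecution Delay Deduction: −308 days → 19 April 2003.
Expiry of referenced patent VP-969434:
  Base: filing + 16 years → 17 August 2002.
Terminal disclaimer: VP-113215 expires on the earlier of 19 April 2003 and 17 August 2002.

2002-08-17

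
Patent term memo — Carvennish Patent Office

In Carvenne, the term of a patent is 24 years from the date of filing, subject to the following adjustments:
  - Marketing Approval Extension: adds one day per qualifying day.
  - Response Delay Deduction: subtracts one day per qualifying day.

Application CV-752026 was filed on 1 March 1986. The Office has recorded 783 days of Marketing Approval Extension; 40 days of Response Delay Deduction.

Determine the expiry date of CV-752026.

2012-03-13

Base term: filing date + 24 years → 1 March 2010.
Marketing Approval Extension: +783 days → 22 April 2012.
Response Delay Deduction: −40 days → 13 March 2012.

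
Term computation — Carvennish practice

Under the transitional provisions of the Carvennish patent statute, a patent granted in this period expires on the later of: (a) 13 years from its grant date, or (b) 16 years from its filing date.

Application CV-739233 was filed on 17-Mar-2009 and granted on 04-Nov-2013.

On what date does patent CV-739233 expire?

(a) grant + 13 years → 4 November 2026.
(b) filing + 16 years → 17 March 2025.
Later of the two: 4 November 2026.

November 4, 2026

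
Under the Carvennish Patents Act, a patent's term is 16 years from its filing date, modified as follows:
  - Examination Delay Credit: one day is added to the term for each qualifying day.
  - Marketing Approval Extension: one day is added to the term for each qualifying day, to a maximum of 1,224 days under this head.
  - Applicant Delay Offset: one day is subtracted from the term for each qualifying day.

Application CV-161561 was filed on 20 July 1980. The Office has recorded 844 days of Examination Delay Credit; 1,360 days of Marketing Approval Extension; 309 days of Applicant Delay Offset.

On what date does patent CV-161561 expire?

Base term: filing date + 16 years → 20 July 1996.
Examination Delay Credit: +844 days → 11 November 1998.
Marketing Approval Extension: 1360 days claimed exceeds the 1224-day cap, so +1224 days → 19 March 2002.
Applicant Delay Offset: −309 days → 14 May 2001.

May 14, 2001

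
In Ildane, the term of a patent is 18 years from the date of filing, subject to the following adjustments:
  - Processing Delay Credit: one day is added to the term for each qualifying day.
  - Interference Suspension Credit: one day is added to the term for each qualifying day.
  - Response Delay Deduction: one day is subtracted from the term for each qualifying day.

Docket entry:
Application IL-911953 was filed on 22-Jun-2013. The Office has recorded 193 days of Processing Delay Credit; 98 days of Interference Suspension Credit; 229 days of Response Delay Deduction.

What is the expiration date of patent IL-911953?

Base term: filing date + 18 years → 22 June 2031.
Processing Delay Credit: +193 days → 1 January 2032.
Interference Suspension Credit: +98 days → 8 April 2032.
Response Delay Deduction: −229 days → 23 August 2031.

2031-08-23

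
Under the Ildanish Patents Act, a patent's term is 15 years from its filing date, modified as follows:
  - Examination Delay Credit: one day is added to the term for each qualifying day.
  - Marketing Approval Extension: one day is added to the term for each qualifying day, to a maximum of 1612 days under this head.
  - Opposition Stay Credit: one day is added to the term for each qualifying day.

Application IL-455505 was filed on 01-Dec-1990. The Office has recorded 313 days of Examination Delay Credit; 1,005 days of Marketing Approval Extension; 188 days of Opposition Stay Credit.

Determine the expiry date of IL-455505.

January 15, 2010

Base term: filing date + 15 years → 1 December 2005.
Examination Delay Credit: +313 days → 10 October 2006.
Marketing Approval Extension: 1005 days (within the 1612-day cap) → +1005 days → 11 July 2009.
Opposition Stay Credit: +188 days → 15 January 2010.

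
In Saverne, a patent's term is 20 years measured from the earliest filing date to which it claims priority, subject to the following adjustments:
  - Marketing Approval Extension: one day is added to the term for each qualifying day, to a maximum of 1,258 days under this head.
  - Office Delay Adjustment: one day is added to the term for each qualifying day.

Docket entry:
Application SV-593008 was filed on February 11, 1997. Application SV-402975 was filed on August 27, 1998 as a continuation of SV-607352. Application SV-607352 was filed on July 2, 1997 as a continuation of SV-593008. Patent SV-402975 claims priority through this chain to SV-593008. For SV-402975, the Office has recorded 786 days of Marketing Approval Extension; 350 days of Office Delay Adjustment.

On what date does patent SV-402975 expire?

Earliest priority filing: 11 February 1997.
Base term: 11 February 1997 + 20 years → 11 February 2017.
Marketing Approval Extension: 786 days (within the 1258-day cap) → +786 days → 8 April 2019.
Office Delay Adjustment: +350 days → 23 March 2020.

2020-03-23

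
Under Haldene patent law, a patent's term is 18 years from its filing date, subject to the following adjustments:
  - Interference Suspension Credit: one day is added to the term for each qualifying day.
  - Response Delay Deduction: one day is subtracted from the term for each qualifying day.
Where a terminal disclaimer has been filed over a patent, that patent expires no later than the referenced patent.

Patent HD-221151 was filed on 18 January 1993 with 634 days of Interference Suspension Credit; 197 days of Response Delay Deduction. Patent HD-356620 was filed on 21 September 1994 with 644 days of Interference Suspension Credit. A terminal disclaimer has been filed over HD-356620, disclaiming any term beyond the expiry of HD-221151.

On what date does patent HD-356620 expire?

2012-03-30

Natural term of HD-356620:
  Base: filing + 18 years → 21 September 2012.
  Interference Suspension Credit: +644 days → 27 June 2014.
Expiry of referenced patent HD-221151:
  Base: filing + 18 years → 18 January 2011.
  Interference Suspension Credit: +634 days → 13 October 2012.
  Response Delay Deduction: −197 days → 30 March 2012.
Terminal disclaimer: HD-356620 expires on the earlier of 27 June 2014 and 30 March 2012.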